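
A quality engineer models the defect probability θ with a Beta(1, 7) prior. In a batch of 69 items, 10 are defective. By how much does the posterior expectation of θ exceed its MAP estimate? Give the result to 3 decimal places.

0.010

Posterior: Beta(1+10, 7+59) = Beta(11, 66).
Mode = (11−1)/(11+66−2) = 10/75 = 0.133.
Mean = 11/(11+66) = 11/77 = 0.143.
Difference = 0.143 − 0.133 = 0.010.
The mean is pulled above the mode by the posterior's right skew.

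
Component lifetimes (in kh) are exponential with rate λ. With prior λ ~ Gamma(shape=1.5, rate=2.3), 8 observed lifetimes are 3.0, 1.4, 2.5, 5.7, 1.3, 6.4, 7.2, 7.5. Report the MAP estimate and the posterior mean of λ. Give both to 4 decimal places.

MAP = 0.2279, posterior mean = 0.2547

Σ times = 35.0. Posterior: Gamma(shape = 1.5+8 = 9.5, rate = 2.3+35.0 = 37.3).
Mode = (α−1)/β = 8.5/37.3 = 0.2279.
Mean = α/β = 9.5/37.3 = 0.2547.
The mean is pulled above the mode by the posterior's right skew.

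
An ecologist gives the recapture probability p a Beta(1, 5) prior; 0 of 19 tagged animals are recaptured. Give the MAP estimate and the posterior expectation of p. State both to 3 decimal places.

MAP: 0.000. Posterior mean: 0.040.

Posterior: Beta(1+0, 5+19) = Beta(1, 24).
Since α = 1 ≤ 1 and β > 1, the Beta density is monotone decreasing on [0,1]; the mode is at 0.
Mean = 1/(1+24) = 0.040.
Right-skewed posterior ⇒ mode < mean.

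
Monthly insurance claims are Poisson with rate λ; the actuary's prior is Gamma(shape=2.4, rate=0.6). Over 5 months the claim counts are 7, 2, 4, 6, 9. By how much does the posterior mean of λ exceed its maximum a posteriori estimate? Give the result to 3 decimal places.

Σ counts = 28. Posterior: Gamma(shape = 2.4+28 = 30.4, rate = 0.6+5 = 5.6).
Mode = (α−1)/β = 29.4/5.6 = 5.250.
Mean = α/β = 30.4/5.6 = 5.429.
Difference = 5.429 − 5.250 = 0.179.
The posterior is right-skewed, so the mean exceeds the mode.

0.179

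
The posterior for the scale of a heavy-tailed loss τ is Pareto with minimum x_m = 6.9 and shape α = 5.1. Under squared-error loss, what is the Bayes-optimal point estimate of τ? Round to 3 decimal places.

8.583

The Pareto density is strictly decreasing on [x_m, ∞), so the mode is x_m = 6.900.
Mean = α·x_m/(α−1) = 5.1·6.9/4.1 = 8.583.
Squared-error loss ⇒ the optimal estimator is the posterior mean.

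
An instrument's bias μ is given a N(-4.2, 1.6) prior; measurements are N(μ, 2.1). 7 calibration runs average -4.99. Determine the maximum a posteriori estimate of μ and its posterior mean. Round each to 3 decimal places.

Posterior for μ is Normal. Precision-weighted mean: (1/1.6·-4.2 + 7/2.1·-4.99) / (1/1.6 + 7/2.1) = -4.865.
A Normal posterior is symmetric, so mode = mean.

μ_MAP = -4.865, E[μ|data] = -4.865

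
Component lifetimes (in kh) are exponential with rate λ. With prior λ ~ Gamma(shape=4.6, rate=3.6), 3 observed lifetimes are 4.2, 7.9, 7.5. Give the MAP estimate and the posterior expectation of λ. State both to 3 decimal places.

λ_MAP = 0.284, E[λ|data] = 0.328

Σ times = 19.6. Posterior: Gamma(shape = 4.6+3 = 7.6, rate = 3.6+19.6 = 23.2).
Mode = (α−1)/β = 6.6/23.2 = 0.284.
Mean = α/β = 7.6/23.2 = 0.328.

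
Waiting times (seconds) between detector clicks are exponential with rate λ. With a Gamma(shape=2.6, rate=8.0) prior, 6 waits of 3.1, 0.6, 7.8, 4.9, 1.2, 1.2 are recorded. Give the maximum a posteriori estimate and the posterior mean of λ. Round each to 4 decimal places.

MAP = 0.2836, posterior mean = 0.3209

Σ times = 18.8. Posterior: Gamma(shape = 2.6+6 = 8.6, rate = 8.0+18.8 = 26.8).
Mode = (α−1)/β = 7.6/26.8 = 0.2836.
Mean = α/β = 8.6/26.8 = 0.3209.
The mean is pulled above the mode by the posterior's right skew.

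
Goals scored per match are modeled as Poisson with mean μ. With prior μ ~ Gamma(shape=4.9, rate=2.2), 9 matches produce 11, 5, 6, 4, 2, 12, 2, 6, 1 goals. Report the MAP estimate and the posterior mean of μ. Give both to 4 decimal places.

MAP: 4.7232. Posterior mean: 4.8125.

Σ counts = 49. Posterior: Gamma(shape = 4.9+49 = 53.9, rate = 2.2+9 = 11.2).
Mode = (α−1)/β = 52.9/11.2 = 4.7232.
Mean = α/β = 53.9/11.2 = 4.8125.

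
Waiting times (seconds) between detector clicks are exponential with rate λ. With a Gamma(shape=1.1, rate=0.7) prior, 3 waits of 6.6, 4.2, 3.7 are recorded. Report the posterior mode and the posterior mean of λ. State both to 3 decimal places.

Σ times = 14.5. Posterior: Gamma(shape = 1.1+3 = 4.1, rate = 0.7+14.5 = 15.2).
Mode = (α−1)/β = 3.1/15.2 = 0.204.
Mean = α/β = 4.1/15.2 = 0.270.

MAP = 0.204; posterior mean = 0.270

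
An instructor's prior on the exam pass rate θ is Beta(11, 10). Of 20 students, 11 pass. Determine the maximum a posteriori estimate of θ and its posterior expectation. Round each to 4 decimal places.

Posterior: Beta(11+11, 10+9) = Beta(22, 19).
Mode = (22−1)/(22+19−2) = 21/39 = 0.5385.
Mean = 22/(22+19) = 22/41 = 0.5366.

MAP: 0.5385. Posterior mean: 0.5366.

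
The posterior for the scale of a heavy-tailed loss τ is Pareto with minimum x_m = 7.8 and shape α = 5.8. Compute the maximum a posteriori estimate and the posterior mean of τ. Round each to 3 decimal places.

The Pareto density is strictly decreasing on [x_m, ∞), so the mode is x_m = 7.800.
Mean = α·x_m/(α−1) = 5.8·7.8/4.8 = 9.425.

maximum a posteriori estimate = 7.800, posterior mean = 9.425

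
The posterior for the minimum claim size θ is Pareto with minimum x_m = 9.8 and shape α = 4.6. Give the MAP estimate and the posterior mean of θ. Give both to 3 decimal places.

MAP: 9.800. Posterior mean: 12.522.

The Pareto density is strictly decreasing on [x_m, ∞), so the mode is x_m = 9.800.
Mean = α·x_m/(α−1) = 4.6·9.8/3.6 = 12.522.
The posterior is right-skewed, so the mean exceeds the mode.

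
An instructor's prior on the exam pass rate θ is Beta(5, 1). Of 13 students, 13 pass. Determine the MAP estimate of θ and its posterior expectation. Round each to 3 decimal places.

Posterior: Beta(5+13, 1+0) = Beta(18, 1).
Since β = 1 ≤ 1 and α > 1, the Beta density is monotone increasing on [0,1]; the mode is at 1.
Mean = 18/(18+1) = 0.947.

MAP estimate = 1.000, posterior expectation = 0.947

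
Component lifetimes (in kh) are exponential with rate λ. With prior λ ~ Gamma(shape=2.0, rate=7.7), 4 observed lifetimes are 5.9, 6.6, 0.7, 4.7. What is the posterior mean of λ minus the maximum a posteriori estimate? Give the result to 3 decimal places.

0.039

Σ times = 17.9. Posterior: Gamma(shape = 2.0+4 = 6.0, rate = 7.7+17.9 = 25.6).
Mode = (α−1)/β = 5.0/25.6 = 0.195.
Mean = α/β = 6.0/25.6 = 0.234.
Difference = 0.234 − 0.195 = 0.039.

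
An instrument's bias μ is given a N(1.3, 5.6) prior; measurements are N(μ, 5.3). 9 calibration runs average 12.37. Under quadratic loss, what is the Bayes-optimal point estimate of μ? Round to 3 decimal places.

Posterior for μ is Normal. Precision-weighted mean: (1/5.6·1.3 + 9/5.3·12.37) / (1/5.6 + 9/5.3) = 11.317.
A Normal posterior is symmetric, so mode = mean.
Quadratic loss ⇒ the optimal estimator is the posterior mean.

11.317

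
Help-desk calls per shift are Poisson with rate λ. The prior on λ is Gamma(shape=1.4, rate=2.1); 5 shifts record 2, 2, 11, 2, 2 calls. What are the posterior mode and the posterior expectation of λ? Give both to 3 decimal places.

MAP = 2.732, posterior mean = 2.873

Σ counts = 19. Posterior: Gamma(shape = 1.4+19 = 20.4, rate = 2.1+5 = 7.1).
Mode = (α−1)/β = 19.4/7.1 = 2.732.
Mean = α/β = 20.4/7.1 = 2.873.
Mean > mode: the posterior has a right tail.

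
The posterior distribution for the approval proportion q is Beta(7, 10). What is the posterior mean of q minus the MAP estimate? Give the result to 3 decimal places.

Mode = (7−1)/(7+10−2) = 6/15 = 0.400.
Mean = 7/(7+10) = 7/17 = 0.412.
Difference = 0.412 − 0.400 = 0.012.
The posterior is right-skewed, so the mean exceeds the mode.

0.012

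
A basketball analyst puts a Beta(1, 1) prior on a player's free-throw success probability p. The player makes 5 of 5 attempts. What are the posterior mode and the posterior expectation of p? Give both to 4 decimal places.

posterior mode = 1.0000, posterior expectation = 0.8571

Posterior: Beta(1+5, 1+0) = Beta(6, 1).
Since β = 1 ≤ 1 and α > 1, the Beta density is monotone increasing on [0,1]; the mode is at 1.
Mean = 6/(6+1) = 0.8571.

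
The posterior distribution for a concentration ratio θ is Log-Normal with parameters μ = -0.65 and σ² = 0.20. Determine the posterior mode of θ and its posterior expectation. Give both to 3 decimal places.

Mode = exp(μ − σ²) = exp(-0.85) = 0.427.
Mean = exp(μ + σ²/2) = exp(-0.550) = 0.577.
The posterior is right-skewed, so the mean exceeds the mode.

θ_MAP = 0.427, E[θ|data] = 0.577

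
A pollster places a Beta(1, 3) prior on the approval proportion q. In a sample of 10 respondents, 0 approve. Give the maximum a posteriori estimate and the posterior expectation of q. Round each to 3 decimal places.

Posterior: Beta(1+0, 3+10) = Beta(1, 13).
Since α = 1 ≤ 1 and β > 1, the Beta density is monotone decreasing on [0,1]; the mode is at 0.
Mean = 1/(1+13) = 0.071.
The posterior is right-skewed, so the mean exceeds the mode.

maximum a posteriori estimate = 0.000, posterior expectation = 0.071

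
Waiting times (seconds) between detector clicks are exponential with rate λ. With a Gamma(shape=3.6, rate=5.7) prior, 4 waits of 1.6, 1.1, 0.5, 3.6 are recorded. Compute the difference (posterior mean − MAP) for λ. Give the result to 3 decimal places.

Σ times = 6.8. Posterior: Gamma(shape = 3.6+4 = 7.6, rate = 5.7+6.8 = 12.5).
Mode = (α−1)/β = 6.6/12.5 = 0.528.
Mean = α/β = 7.6/12.5 = 0.608.
Difference = 0.608 − 0.528 = 0.080.
The mean is pulled above the mode by the posterior's right skew.

0.080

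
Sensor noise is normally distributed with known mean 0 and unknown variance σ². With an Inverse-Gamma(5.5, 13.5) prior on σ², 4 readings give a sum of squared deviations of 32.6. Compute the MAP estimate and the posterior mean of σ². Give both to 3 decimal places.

MAP: 3.506. Posterior mean: 4.585.

Posterior: Inverse-Gamma(shape = 5.5+4/2 = 7.5, scale = 13.5+32.6/2 = 29.8).
Mode = β/(α+1) = 29.8/8.5 = 3.506.
Mean = β/(α−1) = 29.8/6.5 = 4.585.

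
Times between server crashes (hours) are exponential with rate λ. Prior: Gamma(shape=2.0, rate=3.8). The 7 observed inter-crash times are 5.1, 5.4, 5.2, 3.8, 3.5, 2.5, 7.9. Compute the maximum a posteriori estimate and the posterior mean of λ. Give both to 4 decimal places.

MAP: 0.2151. Posterior mean: 0.2419.

Σ times = 33.4. Posterior: Gamma(shape = 2.0+7 = 9.0, rate = 3.8+33.4 = 37.2).
Mode = (α−1)/β = 8.0/37.2 = 0.2151.
Mean = α/β = 9.0/37.2 = 0.2419.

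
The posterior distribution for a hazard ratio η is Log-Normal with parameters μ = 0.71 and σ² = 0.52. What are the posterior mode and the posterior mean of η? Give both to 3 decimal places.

η_MAP = 1.209, E[η|data] = 2.638

Mode = exp(μ − σ²) = exp(0.19) = 1.209.
Mean = exp(μ + σ²/2) = exp(0.970) = 2.638.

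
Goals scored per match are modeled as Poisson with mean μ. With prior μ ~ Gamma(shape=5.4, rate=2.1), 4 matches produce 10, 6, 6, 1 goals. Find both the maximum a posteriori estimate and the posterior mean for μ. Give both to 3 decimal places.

Σ counts = 23. Posterior: Gamma(shape = 5.4+23 = 28.4, rate = 2.1+4 = 6.1).
Mode = (α−1)/β = 27.4/6.1 = 4.492.
Mean = α/β = 28.4/6.1 = 4.656.

MAP = 4.492; posterior mean = 4.656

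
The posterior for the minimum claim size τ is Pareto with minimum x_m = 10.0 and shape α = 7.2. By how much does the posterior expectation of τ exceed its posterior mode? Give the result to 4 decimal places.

The Pareto density is strictly decreasing on [x_m, ∞), so the mode is x_m = 10.0000.
Mean = α·x_m/(α−1) = 7.2·10.0/6.2 = 11.6129.
Difference = 11.6129 − 10.0000 = 1.6129.

1.6129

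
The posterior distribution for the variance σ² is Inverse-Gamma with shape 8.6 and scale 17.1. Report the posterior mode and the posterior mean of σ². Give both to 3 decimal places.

MAP = 1.781; posterior mean = 2.250

Mode = β/(α+1) = 17.1/9.6 = 1.781.
Mean = β/(α−1) = 17.1/7.6 = 2.250.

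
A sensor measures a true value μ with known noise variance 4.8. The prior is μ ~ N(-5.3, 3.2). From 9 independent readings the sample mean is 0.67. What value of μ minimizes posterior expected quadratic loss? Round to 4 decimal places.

Posterior for μ is Normal. Precision-weighted mean: (1/3.2·-5.3 + 9/4.8·0.67) / (1/3.2 + 9/4.8) = -0.1829.
A Normal posterior is symmetric, so mode = mean.
Quadratic loss ⇒ the optimal estimator is the posterior mean.

-0.1829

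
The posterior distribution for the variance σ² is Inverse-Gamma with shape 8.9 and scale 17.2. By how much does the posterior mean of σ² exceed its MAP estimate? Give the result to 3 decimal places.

0.440

Mode = β/(α+1) = 17.2/9.9 = 1.737.
Mean = β/(α−1) = 17.2/7.9 = 2.177.
Difference = 2.177 − 1.737 = 0.440.
Mean > mode: the posterior has a right tail.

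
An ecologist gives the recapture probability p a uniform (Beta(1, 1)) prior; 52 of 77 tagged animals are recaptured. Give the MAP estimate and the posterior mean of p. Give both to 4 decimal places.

MAP estimate = 0.6753, posterior mean = 0.6709

Posterior: Beta(1+52, 1+25) = Beta(53, 26).
Mode = (53−1)/(53+26−2) = 52/77 = 0.6753.
With a flat prior the MAP equals the MLE, 52/77.
Mean = 53/(53+26) = 53/79 = 0.6709.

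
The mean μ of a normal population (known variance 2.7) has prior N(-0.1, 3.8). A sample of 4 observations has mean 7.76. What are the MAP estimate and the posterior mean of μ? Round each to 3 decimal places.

Posterior for μ is Normal. Precision-weighted mean: (1/3.8·-0.1 + 4/2.7·7.76) / (1/3.8 + 4/2.7) = 6.574.
A Normal posterior is symmetric, so mode = mean.

MAP = 6.574, posterior mean = 6.574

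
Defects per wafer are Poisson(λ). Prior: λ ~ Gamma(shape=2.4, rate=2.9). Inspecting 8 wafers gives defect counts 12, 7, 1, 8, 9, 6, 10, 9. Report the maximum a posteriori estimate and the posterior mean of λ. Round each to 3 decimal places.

Σ counts = 62. Posterior: Gamma(shape = 2.4+62 = 64.4, rate = 2.9+8 = 10.9).
Mode = (α−1)/β = 63.4/10.9 = 5.817.
Mean = α/β = 64.4/10.9 = 5.908.

maximum a posteriori estimate = 5.817, posterior mean = 5.908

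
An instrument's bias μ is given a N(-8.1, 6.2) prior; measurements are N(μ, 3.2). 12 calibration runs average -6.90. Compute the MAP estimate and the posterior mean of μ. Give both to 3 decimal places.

MAP = -6.949, posterior mean = -6.949

Posterior for μ is Normal. Precision-weighted mean: (1/6.2·-8.1 + 12/3.2·-6.90) / (1/6.2 + 12/3.2) = -6.949.
A Normal posterior is symmetric, so mode = mean.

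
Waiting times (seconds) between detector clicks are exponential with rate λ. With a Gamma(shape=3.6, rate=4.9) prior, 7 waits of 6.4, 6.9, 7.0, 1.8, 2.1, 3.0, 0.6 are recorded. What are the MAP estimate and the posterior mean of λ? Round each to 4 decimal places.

λ_MAP = 0.2936, E[λ|data] = 0.3242

Σ times = 27.8. Posterior: Gamma(shape = 3.6+7 = 10.6, rate = 4.9+27.8 = 32.7).
Mode = (α−1)/β = 9.6/32.7 = 0.2936.
Mean = α/β = 10.6/32.7 = 0.3242.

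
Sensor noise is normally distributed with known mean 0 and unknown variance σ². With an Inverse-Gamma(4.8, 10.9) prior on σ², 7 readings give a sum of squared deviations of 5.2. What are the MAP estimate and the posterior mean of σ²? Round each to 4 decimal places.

MAP: 1.4516. Posterior mean: 1.8493.

Posterior: Inverse-Gamma(shape = 4.8+7/2 = 8.3, scale = 10.9+5.2/2 = 13.5).
Mode = β/(α+1) = 13.5/9.3 = 1.4516.
Mean = β/(α−1) = 13.5/7.3 = 1.8493.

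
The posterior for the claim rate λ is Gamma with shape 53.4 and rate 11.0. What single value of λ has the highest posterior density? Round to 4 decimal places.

4.7636

Mode = (α−1)/β = 52.4/11.0 = 4.7636.
Mean = α/β = 53.4/11.0 = 4.8545.
This is the posterior mode — the MAP estimate.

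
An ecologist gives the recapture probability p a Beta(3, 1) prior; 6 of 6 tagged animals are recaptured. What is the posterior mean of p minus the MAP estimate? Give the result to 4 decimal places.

-0.1000

Posterior: Beta(3+6, 1+0) = Beta(9, 1).
Since β = 1 ≤ 1 and α > 1, the Beta density is monotone increasing on [0,1]; the mode is at 1.
Mean = 9/(9+1) = 0.9000.
Difference = 0.9000 − 1.0000 = -0.1000.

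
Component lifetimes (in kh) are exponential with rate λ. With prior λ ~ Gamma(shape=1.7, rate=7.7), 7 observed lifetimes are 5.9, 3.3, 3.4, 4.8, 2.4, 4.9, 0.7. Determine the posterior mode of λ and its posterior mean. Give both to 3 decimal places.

posterior mode = 0.233, posterior mean = 0.263

Σ times = 25.4. Posterior: Gamma(shape = 1.7+7 = 8.7, rate = 7.7+25.4 = 33.1).
Mode = (α−1)/β = 7.7/33.1 = 0.233.
Mean = α/β = 8.7/33.1 = 0.263.
The mean is pulled above the mode by the posterior's right skew.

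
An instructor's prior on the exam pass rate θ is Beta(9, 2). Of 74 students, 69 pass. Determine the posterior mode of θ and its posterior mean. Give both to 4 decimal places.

Posterior: Beta(9+69, 2+5) = Beta(78, 7).
Mode = (78−1)/(78+7−2) = 77/83 = 0.9277.
Mean = 78/(78+7) = 78/85 = 0.9176.

θ_MAP = 0.9277, E[θ|data] = 0.9176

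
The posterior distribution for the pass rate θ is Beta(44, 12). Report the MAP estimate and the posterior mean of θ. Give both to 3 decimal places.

θ_MAP = 0.796, E[θ|data] = 0.786

Mode = (44−1)/(44+12−2) = 43/54 = 0.796.
Mean = 44/(44+12) = 44/56 = 0.786.
Mode > mean: the posterior has a left tail.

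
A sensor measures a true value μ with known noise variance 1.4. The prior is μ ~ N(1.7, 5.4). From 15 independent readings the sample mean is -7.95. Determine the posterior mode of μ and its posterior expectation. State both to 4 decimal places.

Posterior for μ is Normal. Precision-weighted mean: (1/5.4·1.7 + 15/1.4·-7.95) / (1/5.4 + 15/1.4) = -7.7860.
A Normal posterior is symmetric, so mode = mean.

MAP: -7.7860. Posterior mean: -7.7860.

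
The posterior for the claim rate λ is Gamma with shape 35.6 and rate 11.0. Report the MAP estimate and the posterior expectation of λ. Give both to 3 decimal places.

MAP = 3.145, posterior mean = 3.236

Mode = (α−1)/β = 34.6/11.0 = 3.145.
Mean = α/β = 35.6/11.0 = 3.236.
Right-skewed posterior ⇒ mode < mean.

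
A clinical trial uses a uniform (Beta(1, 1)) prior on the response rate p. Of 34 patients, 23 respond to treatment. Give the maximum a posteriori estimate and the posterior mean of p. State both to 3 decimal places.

Posterior: Beta(1+23, 1+11) = Beta(24, 12).
Mode = (24−1)/(24+12−2) = 23/34 = 0.676.
With a flat prior the MAP equals the MLE, 23/34.
Mean = 24/(24+12) = 24/36 = 0.667.

MAP: 0.676. Posterior mean: 0.667.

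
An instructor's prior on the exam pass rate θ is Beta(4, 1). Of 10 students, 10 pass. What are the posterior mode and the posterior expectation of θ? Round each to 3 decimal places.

MAP = 1.000, posterior mean = 0.933

Posterior: Beta(4+10, 1+0) = Beta(14, 1).
Since β = 1 ≤ 1 and α > 1, the Beta density is monotone increasing on [0,1]; the mode is at 1.
Mean = 14/(14+1) = 0.933.
Mode > mean: the posterior has a left tail.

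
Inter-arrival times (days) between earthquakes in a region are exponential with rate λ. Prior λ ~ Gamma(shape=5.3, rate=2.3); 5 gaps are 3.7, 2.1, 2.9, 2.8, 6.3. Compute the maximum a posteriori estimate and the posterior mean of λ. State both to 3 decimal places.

Σ times = 17.8. Posterior: Gamma(shape = 5.3+5 = 10.3, rate = 2.3+17.8 = 20.1).
Mode = (α−1)/β = 9.3/20.1 = 0.463.
Mean = α/β = 10.3/20.1 = 0.512.
The posterior is right-skewed, so the mean exceeds the mode.

maximum a posteriori estimate = 0.463, posterior mean = 0.512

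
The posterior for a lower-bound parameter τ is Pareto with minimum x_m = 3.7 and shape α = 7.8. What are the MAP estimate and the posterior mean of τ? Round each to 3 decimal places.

MAP: 3.700. Posterior mean: 4.244.

The Pareto density is strictly decreasing on [x_m, ∞), so the mode is x_m = 3.700.
Mean = α·x_m/(α−1) = 7.8·3.7/6.8 = 4.244.
The posterior is right-skewed, so the mean exceeds the mode.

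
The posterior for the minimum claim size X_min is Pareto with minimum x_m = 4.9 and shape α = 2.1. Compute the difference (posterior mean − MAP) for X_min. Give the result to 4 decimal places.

4.4545

The Pareto density is strictly decreasing on [x_m, ∞), so the mode is x_m = 4.9000.
Mean = α·x_m/(α−1) = 2.1·4.9/1.1 = 9.3545.
Difference = 9.3545 − 4.9000 = 4.4545.
The posterior is right-skewed, so the mean exceeds the mode.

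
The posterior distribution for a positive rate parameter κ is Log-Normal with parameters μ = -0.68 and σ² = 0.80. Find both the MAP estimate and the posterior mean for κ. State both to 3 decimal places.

Mode = exp(μ − σ²) = exp(-1.48) = 0.228.
Mean = exp(μ + σ²/2) = exp(-0.280) = 0.756.

κ_MAP = 0.228, E[κ|data] = 0.756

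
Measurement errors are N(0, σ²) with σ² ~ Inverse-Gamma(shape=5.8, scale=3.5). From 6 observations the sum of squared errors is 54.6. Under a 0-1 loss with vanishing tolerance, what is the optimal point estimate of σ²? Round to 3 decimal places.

3.143

Posterior: Inverse-Gamma(shape = 5.8+6/2 = 8.8, scale = 3.5+54.6/2 = 30.8).
Mode = β/(α+1) = 30.8/9.8 = 3.143.
Mean = β/(α−1) = 30.8/7.8 = 3.949.
This is the posterior mode — the MAP estimate.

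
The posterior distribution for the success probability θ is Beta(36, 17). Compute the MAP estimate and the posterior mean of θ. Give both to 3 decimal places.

MAP = 0.686, posterior mean = 0.679

Mode = (36−1)/(36+17−2) = 35/51 = 0.686.
Mean = 36/(36+17) = 36/53 = 0.679.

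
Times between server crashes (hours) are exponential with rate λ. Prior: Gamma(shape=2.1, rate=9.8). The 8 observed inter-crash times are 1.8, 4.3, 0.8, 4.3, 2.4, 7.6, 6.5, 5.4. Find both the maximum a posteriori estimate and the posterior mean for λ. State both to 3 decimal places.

Σ times = 33.1. Posterior: Gamma(shape = 2.1+8 = 10.1, rate = 9.8+33.1 = 42.9).
Mode = (α−1)/β = 9.1/42.9 = 0.212.
Mean = α/β = 10.1/42.9 = 0.235.

MAP: 0.212. Posterior mean: 0.235.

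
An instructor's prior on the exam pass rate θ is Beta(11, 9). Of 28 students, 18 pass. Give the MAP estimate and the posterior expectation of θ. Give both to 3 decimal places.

MAP estimate = 0.609, posterior expectation = 0.604

Posterior: Beta(11+18, 9+10) = Beta(29, 19).
Mode = (29−1)/(29+19−2) = 28/46 = 0.609.
Mean = 29/(29+19) = 29/48 = 0.604.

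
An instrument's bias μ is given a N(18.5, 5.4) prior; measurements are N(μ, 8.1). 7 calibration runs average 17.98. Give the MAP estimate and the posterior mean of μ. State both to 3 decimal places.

Posterior for μ is Normal. Precision-weighted mean: (1/5.4·18.5 + 7/8.1·17.98) / (1/5.4 + 7/8.1) = 18.072.
A Normal posterior is symmetric, so mode = mean.

MAP = 18.072; posterior mean = 18.072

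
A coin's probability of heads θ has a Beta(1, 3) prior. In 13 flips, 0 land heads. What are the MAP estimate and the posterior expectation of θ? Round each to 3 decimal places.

Posterior: Beta(1+0, 3+13) = Beta(1, 16).
Since α = 1 ≤ 1 and β > 1, the Beta density is monotone decreasing on [0,1]; the mode is at 0.
Mean = 1/(1+16) = 0.059.

θ_MAP = 0.000, E[θ|data] = 0.059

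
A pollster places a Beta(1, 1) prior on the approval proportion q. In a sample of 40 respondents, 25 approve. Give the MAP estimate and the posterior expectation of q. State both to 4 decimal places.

Posterior: Beta(1+25, 1+15) = Beta(26, 16).
Mode = (26−1)/(26+16−2) = 25/40 = 0.6250.
With a flat prior the MAP equals the MLE, 25/40.
Mean = 26/(26+16) = 26/42 = 0.6190.
The mean is pulled below the mode by the posterior's left skew.

q_MAP = 0.6250, E[q|data] = 0.6190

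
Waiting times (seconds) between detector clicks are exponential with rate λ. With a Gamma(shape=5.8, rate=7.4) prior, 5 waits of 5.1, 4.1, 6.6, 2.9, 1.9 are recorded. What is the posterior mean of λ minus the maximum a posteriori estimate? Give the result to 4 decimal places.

0.0357

Σ times = 20.6. Posterior: Gamma(shape = 5.8+5 = 10.8, rate = 7.4+20.6 = 28.0).
Mode = (α−1)/β = 9.8/28.0 = 0.3500.
Mean = α/β = 10.8/28.0 = 0.3857.
Difference = 0.3857 − 0.3500 = 0.0357.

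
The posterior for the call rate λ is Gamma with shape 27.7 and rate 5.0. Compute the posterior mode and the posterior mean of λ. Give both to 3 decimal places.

Mode = (α−1)/β = 26.7/5.0 = 5.340.
Mean = α/β = 27.7/5.0 = 5.540.

posterior mode = 5.340, posterior mean = 5.540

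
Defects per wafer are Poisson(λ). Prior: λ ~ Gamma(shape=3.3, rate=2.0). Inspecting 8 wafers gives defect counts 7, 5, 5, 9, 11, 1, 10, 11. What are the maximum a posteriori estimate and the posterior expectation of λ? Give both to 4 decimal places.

Σ counts = 59. Posterior: Gamma(shape = 3.3+59 = 62.3, rate = 2.0+8 = 10.0).
Mode = (α−1)/β = 61.3/10.0 = 6.1300.
Mean = α/β = 62.3/10.0 = 6.2300.
Mean > mode: the posterior has a right tail.

MAP = 6.1300, posterior mean = 6.2300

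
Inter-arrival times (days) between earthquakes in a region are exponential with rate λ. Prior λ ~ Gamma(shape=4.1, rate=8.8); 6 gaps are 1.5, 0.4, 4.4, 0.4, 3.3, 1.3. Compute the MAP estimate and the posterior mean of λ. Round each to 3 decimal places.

Σ times = 11.3. Posterior: Gamma(shape = 4.1+6 = 10.1, rate = 8.8+11.3 = 20.1).
Mode = (α−1)/β = 9.1/20.1 = 0.453.
Mean = α/β = 10.1/20.1 = 0.502.

MAP estimate = 0.453, posterior mean = 0.502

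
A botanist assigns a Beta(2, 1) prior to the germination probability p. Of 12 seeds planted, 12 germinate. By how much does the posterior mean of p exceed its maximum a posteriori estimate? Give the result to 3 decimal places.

Posterior: Beta(2+12, 1+0) = Beta(14, 1).
Since β = 1 ≤ 1 and α > 1, the Beta density is monotone increasing on [0,1]; the mode is at 1.
Mean = 14/(14+1) = 0.933.
Difference = 0.933 − 1.000 = -0.067.

-0.067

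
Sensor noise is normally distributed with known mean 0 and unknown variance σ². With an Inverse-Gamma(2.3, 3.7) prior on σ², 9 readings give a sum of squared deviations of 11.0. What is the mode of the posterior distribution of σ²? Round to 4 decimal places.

Posterior: Inverse-Gamma(shape = 2.3+9/2 = 6.8, scale = 3.7+11.0/2 = 9.2).
Mode = β/(α+1) = 9.2/7.8 = 1.1795.
Mean = β/(α−1) = 9.2/5.8 = 1.5862.
This is the posterior mode — the MAP estimate.

1.1795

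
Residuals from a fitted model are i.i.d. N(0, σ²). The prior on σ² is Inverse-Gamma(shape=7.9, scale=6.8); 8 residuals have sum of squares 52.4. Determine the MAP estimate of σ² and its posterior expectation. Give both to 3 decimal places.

Posterior: Inverse-Gamma(shape = 7.9+8/2 = 11.9, scale = 6.8+52.4/2 = 33.0).
Mode = β/(α+1) = 33.0/12.9 = 2.558.
Mean = β/(α−1) = 33.0/10.9 = 3.028.
Mean > mode: the posterior has a right tail.

σ²_MAP = 2.558, E[σ²|data] = 3.028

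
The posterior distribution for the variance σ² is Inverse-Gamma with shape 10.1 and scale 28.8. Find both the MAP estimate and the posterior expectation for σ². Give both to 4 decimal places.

MAP = 2.5946, posterior mean = 3.1648

Mode = β/(α+1) = 28.8/11.1 = 2.5946.
Mean = β/(α−1) = 28.8/9.1 = 3.1648.
Right-skewed posterior ⇒ mode < mean.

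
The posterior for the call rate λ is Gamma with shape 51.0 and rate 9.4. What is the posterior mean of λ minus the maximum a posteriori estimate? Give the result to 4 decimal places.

0.1064

Mode = (α−1)/β = 50.0/9.4 = 5.3191.
Mean = α/β = 51.0/9.4 = 5.4255.
Difference = 5.4255 − 5.3191 = 0.1064.
The mean is pulled above the mode by the posterior's right skew.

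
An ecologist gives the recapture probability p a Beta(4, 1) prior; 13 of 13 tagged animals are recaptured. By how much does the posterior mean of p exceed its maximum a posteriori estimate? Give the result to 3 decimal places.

Posterior: Beta(4+13, 1+0) = Beta(17, 1).
Since β = 1 ≤ 1 and α > 1, the Beta density is monotone increasing on [0,1]; the mode is at 1.
Mean = 17/(17+1) = 0.944.
Difference = 0.944 − 1.000 = -0.056.

-0.056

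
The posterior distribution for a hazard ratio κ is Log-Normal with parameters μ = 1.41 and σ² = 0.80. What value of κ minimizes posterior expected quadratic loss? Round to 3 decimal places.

6.110

Mode = exp(μ − σ²) = exp(0.61) = 1.840.
Mean = exp(μ + σ²/2) = exp(1.810) = 6.110.
Quadratic loss ⇒ the optimal estimator is the posterior mean.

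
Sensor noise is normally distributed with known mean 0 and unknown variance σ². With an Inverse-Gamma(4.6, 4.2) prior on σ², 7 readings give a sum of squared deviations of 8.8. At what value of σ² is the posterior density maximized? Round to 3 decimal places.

0.945

Posterior: Inverse-Gamma(shape = 4.6+7/2 = 8.1, scale = 4.2+8.8/2 = 8.6).
Mode = β/(α+1) = 8.6/9.1 = 0.945.
Mean = β/(α−1) = 8.6/7.1 = 1.211.
This is the posterior mode — the MAP estimate.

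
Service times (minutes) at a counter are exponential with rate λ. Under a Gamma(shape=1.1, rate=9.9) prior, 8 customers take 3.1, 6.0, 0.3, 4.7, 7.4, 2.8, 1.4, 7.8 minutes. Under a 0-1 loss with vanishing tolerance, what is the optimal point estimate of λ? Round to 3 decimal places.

0.187

Σ times = 33.5. Posterior: Gamma(shape = 1.1+8 = 9.1, rate = 9.9+33.5 = 43.4).
Mode = (α−1)/β = 8.1/43.4 = 0.187.
Mean = α/β = 9.1/43.4 = 0.210.
This is the posterior mode — the MAP estimate.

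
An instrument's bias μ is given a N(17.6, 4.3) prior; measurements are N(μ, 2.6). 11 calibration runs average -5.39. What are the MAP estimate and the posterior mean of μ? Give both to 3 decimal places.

Posterior for μ is Normal. Precision-weighted mean: (1/4.3·17.6 + 11/2.6·-5.39) / (1/4.3 + 11/2.6) = -4.192.
A Normal posterior is symmetric, so mode = mean.

MAP = -4.192; posterior mean = -4.192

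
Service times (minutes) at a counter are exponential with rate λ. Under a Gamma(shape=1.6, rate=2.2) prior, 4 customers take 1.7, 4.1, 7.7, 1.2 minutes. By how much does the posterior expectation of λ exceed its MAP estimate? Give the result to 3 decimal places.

0.059

Σ times = 14.7. Posterior: Gamma(shape = 1.6+4 = 5.6, rate = 2.2+14.7 = 16.9).
Mode = (α−1)/β = 4.6/16.9 = 0.272.
Mean = α/β = 5.6/16.9 = 0.331.
Difference = 0.331 − 0.272 = 0.059.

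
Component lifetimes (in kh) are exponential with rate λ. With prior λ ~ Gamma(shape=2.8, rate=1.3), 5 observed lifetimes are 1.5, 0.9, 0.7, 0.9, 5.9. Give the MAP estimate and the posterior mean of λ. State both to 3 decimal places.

MAP: 0.607. Posterior mean: 0.696.

Σ times = 9.9. Posterior: Gamma(shape = 2.8+5 = 7.8, rate = 1.3+9.9 = 11.2).
Mode = (α−1)/β = 6.8/11.2 = 0.607.
Mean = α/β = 7.8/11.2 = 0.696.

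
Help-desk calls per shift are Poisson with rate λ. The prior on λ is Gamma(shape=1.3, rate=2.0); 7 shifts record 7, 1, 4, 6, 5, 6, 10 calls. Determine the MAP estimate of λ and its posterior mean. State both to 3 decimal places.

Σ counts = 39. Posterior: Gamma(shape = 1.3+39 = 40.3, rate = 2.0+7 = 9.0).
Mode = (α−1)/β = 39.3/9.0 = 4.367.
Mean = α/β = 40.3/9.0 = 4.478.

MAP estimate = 4.367, posterior mean = 4.478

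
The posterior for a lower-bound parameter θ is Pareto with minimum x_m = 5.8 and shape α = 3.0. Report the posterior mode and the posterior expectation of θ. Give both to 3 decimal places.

The Pareto density is strictly decreasing on [x_m, ∞), so the mode is x_m = 5.800.
Mean = α·x_m/(α−1) = 3.0·5.8/2.0 = 8.700.

MAP: 5.800. Posterior mean: 8.700.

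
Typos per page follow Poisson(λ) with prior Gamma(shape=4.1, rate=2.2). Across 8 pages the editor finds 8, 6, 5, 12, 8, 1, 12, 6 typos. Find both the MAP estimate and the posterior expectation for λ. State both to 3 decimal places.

MAP = 5.990; posterior mean = 6.088

Σ counts = 58. Posterior: Gamma(shape = 4.1+58 = 62.1, rate = 2.2+8 = 10.2).
Mode = (α−1)/β = 61.1/10.2 = 5.990.
Mean = α/β = 62.1/10.2 = 6.088.
The posterior is right-skewed, so the mean exceeds the mode.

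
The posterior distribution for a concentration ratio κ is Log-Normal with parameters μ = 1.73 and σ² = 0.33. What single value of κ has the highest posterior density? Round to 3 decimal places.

Mode = exp(μ − σ²) = exp(1.40) = 4.055.
Mean = exp(μ + σ²/2) = exp(1.895) = 6.653.
This is the posterior mode — the MAP estimate.

4.055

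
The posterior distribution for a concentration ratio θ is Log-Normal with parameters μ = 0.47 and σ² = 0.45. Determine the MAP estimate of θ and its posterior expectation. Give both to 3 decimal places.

MAP: 1.020. Posterior mean: 2.004.

Mode = exp(μ − σ²) = exp(0.02) = 1.020.
Mean = exp(μ + σ²/2) = exp(0.695) = 2.004.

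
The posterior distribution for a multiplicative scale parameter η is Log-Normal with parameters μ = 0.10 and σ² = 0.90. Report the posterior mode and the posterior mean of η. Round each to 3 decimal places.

MAP = 0.449, posterior mean = 1.733

Mode = exp(μ − σ²) = exp(-0.80) = 0.449.
Mean = exp(μ + σ²/2) = exp(0.550) = 1.733.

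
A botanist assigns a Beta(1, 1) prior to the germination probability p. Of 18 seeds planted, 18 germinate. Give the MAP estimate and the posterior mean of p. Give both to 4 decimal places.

MAP estimate = 1.0000, posterior mean = 0.9500

Posterior: Beta(1+18, 1+0) = Beta(19, 1).
Since β = 1 ≤ 1 and α > 1, the Beta density is monotone increasing on [0,1]; the mode is at 1.
Mean = 19/(19+1) = 0.9500.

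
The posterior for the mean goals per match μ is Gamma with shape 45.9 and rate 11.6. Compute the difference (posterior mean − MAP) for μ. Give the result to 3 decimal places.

Mode = (α−1)/β = 44.9/11.6 = 3.871.
Mean = α/β = 45.9/11.6 = 3.957.
Difference = 3.957 − 3.871 = 0.086.
Right-skewed posterior ⇒ mode < mean.

0.086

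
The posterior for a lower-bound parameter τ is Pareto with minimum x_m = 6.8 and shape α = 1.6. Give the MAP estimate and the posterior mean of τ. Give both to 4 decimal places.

MAP = 6.8000, posterior mean = 18.1333

The Pareto density is strictly decreasing on [x_m, ∞), so the mode is x_m = 6.8000.
Mean = α·x_m/(α−1) = 1.6·6.8/0.6 = 18.1333.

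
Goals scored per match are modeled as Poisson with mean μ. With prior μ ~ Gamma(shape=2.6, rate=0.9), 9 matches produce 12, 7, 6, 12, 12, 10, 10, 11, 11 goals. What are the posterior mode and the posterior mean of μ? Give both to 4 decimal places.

posterior mode = 9.3535, posterior mean = 9.4545

Σ counts = 91. Posterior: Gamma(shape = 2.6+91 = 93.6, rate = 0.9+9 = 9.9).
Mode = (α−1)/β = 92.6/9.9 = 9.3535.
Mean = α/β = 93.6/9.9 = 9.4545.
The posterior is right-skewed, so the mean exceeds the mode.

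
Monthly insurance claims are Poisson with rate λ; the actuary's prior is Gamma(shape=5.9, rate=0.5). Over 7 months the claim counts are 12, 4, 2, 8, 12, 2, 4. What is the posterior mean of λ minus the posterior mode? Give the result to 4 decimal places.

Σ counts = 44. Posterior: Gamma(shape = 5.9+44 = 49.9, rate = 0.5+7 = 7.5).
Mode = (α−1)/β = 48.9/7.5 = 6.5200.
Mean = α/β = 49.9/7.5 = 6.6533.
Difference = 6.6533 − 6.5200 = 0.1333.

0.1333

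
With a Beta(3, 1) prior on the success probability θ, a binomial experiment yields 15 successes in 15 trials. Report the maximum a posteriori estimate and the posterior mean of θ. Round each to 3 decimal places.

Posterior: Beta(3+15, 1+0) = Beta(18, 1).
Since β = 1 ≤ 1 and α > 1, the Beta density is monotone increasing on [0,1]; the mode is at 1.
Mean = 18/(18+1) = 0.947.

MAP = 1.000, posterior mean = 0.947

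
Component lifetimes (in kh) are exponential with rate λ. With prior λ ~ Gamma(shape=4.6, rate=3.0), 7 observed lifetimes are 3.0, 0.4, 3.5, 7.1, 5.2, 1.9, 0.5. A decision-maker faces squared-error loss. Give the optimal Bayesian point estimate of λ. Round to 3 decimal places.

0.472

Σ times = 21.6. Posterior: Gamma(shape = 4.6+7 = 11.6, rate = 3.0+21.6 = 24.6).
Mode = (α−1)/β = 10.6/24.6 = 0.431.
Mean = α/β = 11.6/24.6 = 0.472.
Squared-error loss ⇒ the optimal estimator is the posterior mean.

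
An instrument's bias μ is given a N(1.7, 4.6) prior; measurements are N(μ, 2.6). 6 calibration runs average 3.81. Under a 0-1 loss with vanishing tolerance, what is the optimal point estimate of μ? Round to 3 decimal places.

Posterior for μ is Normal. Precision-weighted mean: (1/4.6·1.7 + 6/2.6·3.81) / (1/4.6 + 6/2.6) = 3.628.
A Normal posterior is symmetric, so mode = mean.
This is the posterior mode — the MAP estimate.

3.628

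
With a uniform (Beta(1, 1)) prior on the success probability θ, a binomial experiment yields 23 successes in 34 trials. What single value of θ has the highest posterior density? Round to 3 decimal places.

Posterior: Beta(1+23, 1+11) = Beta(24, 12).
Mode = (24−1)/(24+12−2) = 23/34 = 0.676.
Mean = 24/(24+12) = 24/36 = 0.667.
This is the posterior mode — the MAP estimate.

0.676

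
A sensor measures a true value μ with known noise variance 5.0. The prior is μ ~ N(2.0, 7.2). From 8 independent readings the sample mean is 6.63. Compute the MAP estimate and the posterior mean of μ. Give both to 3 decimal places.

Posterior for μ is Normal. Precision-weighted mean: (1/7.2·2.0 + 8/5.0·6.63) / (1/7.2 + 8/5.0) = 6.260.
A Normal posterior is symmetric, so mode = mean.

MAP: 6.260. Posterior mean: 6.260.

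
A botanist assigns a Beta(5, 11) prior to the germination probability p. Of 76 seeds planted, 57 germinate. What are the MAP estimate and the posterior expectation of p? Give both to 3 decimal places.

MAP: 0.678. Posterior mean: 0.674.

Posterior: Beta(5+57, 11+19) = Beta(62, 30).
Mode = (62−1)/(62+30−2) = 61/90 = 0.678.
Mean = 62/(62+30) = 62/92 = 0.674.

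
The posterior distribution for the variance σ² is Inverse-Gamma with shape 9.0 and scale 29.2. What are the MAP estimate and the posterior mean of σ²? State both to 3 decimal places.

MAP = 2.920; posterior mean = 3.650

Mode = β/(α+1) = 29.2/10.0 = 2.920.
Mean = β/(α−1) = 29.2/8.0 = 3.650.
Right-skewed posterior ⇒ mode < mean.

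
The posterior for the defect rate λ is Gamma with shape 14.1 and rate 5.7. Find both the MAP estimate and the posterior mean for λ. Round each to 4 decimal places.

Mode = (α−1)/β = 13.1/5.7 = 2.2982.
Mean = α/β = 14.1/5.7 = 2.4737.

MAP: 2.2982. Posterior mean: 2.4737.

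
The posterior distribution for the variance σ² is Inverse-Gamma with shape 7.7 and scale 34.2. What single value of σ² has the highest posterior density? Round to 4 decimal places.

Mode = β/(α+1) = 34.2/8.7 = 3.9310.
Mean = β/(α−1) = 34.2/6.7 = 5.1045.
This is the posterior mode — the MAP estimate.

3.9310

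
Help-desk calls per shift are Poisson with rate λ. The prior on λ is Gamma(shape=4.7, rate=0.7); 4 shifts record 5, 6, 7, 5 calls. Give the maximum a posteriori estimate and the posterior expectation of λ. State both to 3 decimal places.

maximum a posteriori estimate = 5.681, posterior expectation = 5.894

Σ counts = 23. Posterior: Gamma(shape = 4.7+23 = 27.7, rate = 0.7+4 = 4.7).
Mode = (α−1)/β = 26.7/4.7 = 5.681.
Mean = α/β = 27.7/4.7 = 5.894.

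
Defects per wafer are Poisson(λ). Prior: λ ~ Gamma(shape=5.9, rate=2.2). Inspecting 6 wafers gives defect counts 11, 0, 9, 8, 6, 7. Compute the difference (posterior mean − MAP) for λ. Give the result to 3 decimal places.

0.122

Σ counts = 41. Posterior: Gamma(shape = 5.9+41 = 46.9, rate = 2.2+6 = 8.2).
Mode = (α−1)/β = 45.9/8.2 = 5.598.
Mean = α/β = 46.9/8.2 = 5.720.
Difference = 5.720 − 5.598 = 0.122.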